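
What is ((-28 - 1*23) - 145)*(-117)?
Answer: 22932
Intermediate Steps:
((-28 - 1*23) - 145)*(-117) = ((-28 - 23) - 145)*(-117) = (-51 - 145)*(-117) = -196*(-117) = 22932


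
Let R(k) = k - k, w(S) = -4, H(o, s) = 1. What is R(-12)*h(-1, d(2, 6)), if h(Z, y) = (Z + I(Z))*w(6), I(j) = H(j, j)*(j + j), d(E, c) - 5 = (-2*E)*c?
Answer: 0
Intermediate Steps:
d(E, c) = 5 - 2*E*c (d(E, c) = 5 + (-2*E)*c = 5 - 2*E*c)
R(k) = 0
I(j) = 2*j (I(j) = 1*(j + j) = 1*(2*j) = 2*j)
h(Z, y) = -12*Z (h(Z, y) = (Z + 2*Z)*(-4) = (3*Z)*(-4) = -12*Z)
R(-12)*h(-1, d(2, 6)) = 0*(-12*(-1)) = 0*12 = 0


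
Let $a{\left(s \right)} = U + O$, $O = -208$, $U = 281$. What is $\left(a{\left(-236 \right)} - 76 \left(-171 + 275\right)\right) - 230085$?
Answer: $-237916$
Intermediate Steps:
$a{\left(s \right)} = 73$ ($a{\left(s \right)} = 281 - 208 = 73$)
$\left(a{\left(-236 \right)} - 76 \left(-171 + 275\right)\right) - 230085 = \left(73 - 76 \left(-171 + 275\right)\right) - 230085 = \left(73 - 7904\right) - 230085 = -7831 - 230085 = -237916$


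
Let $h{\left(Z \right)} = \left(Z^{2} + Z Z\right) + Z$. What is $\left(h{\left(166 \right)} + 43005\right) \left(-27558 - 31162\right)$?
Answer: $-5771177760$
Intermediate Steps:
$h{\left(Z \right)} = Z + 2 Z^{2}$ ($h{\left(Z \right)} = \left(Z^{2} + Z^{2}\right) + Z = 2 Z^{2} + Z = Z + 2 Z^{2}$)
$\left(h{\left(166 \right)} + 43005\right) \left(-27558 - 31162\right) = \left(166 \left(1 + 2 \cdot 166\right) + 43005\right) \left(-27558 - 31162\right) = \left(166 \left(1 + 332\right) + 43005\right) \left(-58720\right) = \left(166 \cdot 333 + 43005\right) \left(-58720\right) = \left(55278 + 43005\right) \left(-58720\right) = 98283 \left(-58720\right) = -5771177760$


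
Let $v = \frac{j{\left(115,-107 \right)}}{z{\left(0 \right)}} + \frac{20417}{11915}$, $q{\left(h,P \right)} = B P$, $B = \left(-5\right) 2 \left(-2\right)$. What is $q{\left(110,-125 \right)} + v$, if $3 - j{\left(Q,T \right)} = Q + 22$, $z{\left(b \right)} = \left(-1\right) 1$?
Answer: $- \frac{28170473}{11915} \approx -2364.3$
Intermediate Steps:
$z{\left(b \right)} = -1$
$j{\left(Q,T \right)} = -19 - Q$ ($j{\left(Q,T \right)} = 3 - \left(Q + 22\right) = 3 - \left(22 + Q\right) = -19 - Q$)
$B = 20$ ($B = \left(-10\right) \left(-2\right) = 20$)
$q{\left(h,P \right)} = 20 P$
$v = \frac{1617027}{11915}$ ($v = \frac{-19 - 115}{-1} + \frac{20417}{11915} = \left(-19 - 115\right) \left(-1\right) + 20417 \cdot \frac{1}{11915} = \left(-134\right) \left(-1\right) + \frac{20417}{11915} = 134 + \frac{20417}{11915} = \frac{1617027}{11915} \approx 135.71$)
$q{\left(110,-125 \right)} + v = 20 \left(-125\right) + \frac{1617027}{11915} = -2500 + \frac{1617027}{11915} = - \frac{28170473}{11915}$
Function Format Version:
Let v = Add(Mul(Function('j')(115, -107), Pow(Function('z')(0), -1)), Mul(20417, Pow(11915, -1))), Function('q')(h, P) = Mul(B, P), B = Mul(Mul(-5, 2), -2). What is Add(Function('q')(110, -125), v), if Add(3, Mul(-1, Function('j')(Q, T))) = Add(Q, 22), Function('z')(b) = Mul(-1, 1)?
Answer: Rational(-28170473, 11915) ≈ -2364.3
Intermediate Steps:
Function('z')(b) = -1
Function('j')(Q, T) = Add(-19, Mul(-1, Q)) (Function('j')(Q, T) = Add(3, Mul(-1, Add(Q, 22))) = Add(3, Mul(-1, Add(22, Q))) = Add(3, Add(-22, Mul(-1, Q))) = Add(-19, Mul(-1, Q)))
B = 20 (B = Mul(-10, -2) = 20)
Function('q')(h, P) = Mul(20, P)
v = Rational(1617027, 11915) (v = Add(Mul(Add(-19, Mul(-1, 115)), Pow(-1, -1)), Mul(20417, Pow(11915, -1))) = Add(Mul(Add(-19, -115), -1), Mul(20417, Rational(1, 11915))) = Add(Mul(-134, -1), Rational(20417, 11915)) = Add(134, Rational(20417, 11915)) = Rational(1617027, 11915) ≈ 135.71)
Add(Function('q')(110, -125), v) = Add(Mul(20, -125), Rational(1617027, 11915)) = Add(-2500, Rational(1617027, 11915)) = Rational(-28170473, 11915)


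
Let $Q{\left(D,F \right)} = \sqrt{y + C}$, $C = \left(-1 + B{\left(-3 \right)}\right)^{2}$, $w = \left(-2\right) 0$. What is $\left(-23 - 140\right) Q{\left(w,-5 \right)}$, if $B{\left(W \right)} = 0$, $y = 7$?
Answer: $- 326 \sqrt{2} \approx -461.03$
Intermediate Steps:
$w = 0$
$C = 1$ ($C = \left(-1 + 0\right)^{2} = \left(-1\right)^{2} = 1$)
$Q{\left(D,F \right)} = 2 \sqrt{2}$ ($Q{\left(D,F \right)} = \sqrt{7 + 1} = \sqrt{8} = 2 \sqrt{2}$)
$\left(-23 - 140\right) Q{\left(w,-5 \right)} = \left(-23 - 140\right) 2 \sqrt{2} = - 163 \cdot 2 \sqrt{2} = - 326 \sqrt{2}$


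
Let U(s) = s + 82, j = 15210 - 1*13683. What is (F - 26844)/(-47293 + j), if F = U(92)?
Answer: 1905/3269 ≈ 0.58275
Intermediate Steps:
j = 1527 (j = 15210 - 13683 = 1527)
U(s) = 82 + s
F = 174 (F = 82 + 92 = 174)
(F - 26844)/(-47293 + j) = (174 - 26844)/(-47293 + 1527) = -26670/(-45766) = -26670*(-1/45766) = 1905/3269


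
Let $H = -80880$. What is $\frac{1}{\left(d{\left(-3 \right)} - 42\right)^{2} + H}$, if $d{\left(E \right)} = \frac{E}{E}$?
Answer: $- \frac{1}{79199} \approx -1.2626 \cdot 10^{-5}$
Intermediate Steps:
$d{\left(E \right)} = 1$
$\frac{1}{\left(d{\left(-3 \right)} - 42\right)^{2} + H} = \frac{1}{\left(1 - 42\right)^{2} - 80880} = \frac{1}{\left(-41\right)^{2} - 80880} = \frac{1}{1681 - 80880} = \frac{1}{-79199} = - \frac{1}{79199}$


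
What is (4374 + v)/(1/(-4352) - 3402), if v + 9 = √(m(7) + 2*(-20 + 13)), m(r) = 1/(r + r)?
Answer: -3799296/2961101 - 2176*I*√2730/103638535 ≈ -1.2831 - 0.001097*I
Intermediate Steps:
m(r) = 1/(2*r)
v = -9 + I*√2730/14 (v = -9 + √((½)/7 + 2*(-20 + 13)) = -9 + √((½)*(⅐) + 2*(-7)) = -9 + √(1/14 - 14) = -9 + √(-195/14) = -9 + I*√2730/14 ≈ -9.0 + 3.7321*I)
(4374 + v)/(1/(-4352) - 3402) = (4374 + (-9 + I*√2730/14))/(1/(-4352) - 3402) = (4365 + I*√2730/14)/(-1/4352 - 3402) = (4365 + I*√2730/14)/(-14805505/4352) = (4365 + I*√2730/14)*(-4352/14805505) = -3799296/2961101 - 2176*I*√2730/103638535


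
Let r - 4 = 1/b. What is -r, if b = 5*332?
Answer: -6641/1660 ≈ -4.0006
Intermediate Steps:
b = 1660
r = 6641/1660 (r = 4 + 1/1660 = 6641/1660 ≈ 4.0006)
-r = -1*6641/1660 = -6641/1660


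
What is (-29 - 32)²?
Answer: 3721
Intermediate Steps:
(-29 - 32)² = (-61)² = 3721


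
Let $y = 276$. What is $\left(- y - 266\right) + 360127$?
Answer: $359585$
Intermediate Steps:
$\left(- y - 266\right) + 360127 = \left(\left(-1\right) 276 - 266\right) + 360127 = \left(-276 - 266\right) + 360127 = -542 + 360127 = 359585$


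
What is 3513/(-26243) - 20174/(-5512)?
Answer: 255031313/72325708 ≈ 3.5261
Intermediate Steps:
3513/(-26243) - 20174/(-5512) = 3513*(-1/26243) - 20174*(-1/5512) = -3513/26243 + 10087/2756 = 255031313/72325708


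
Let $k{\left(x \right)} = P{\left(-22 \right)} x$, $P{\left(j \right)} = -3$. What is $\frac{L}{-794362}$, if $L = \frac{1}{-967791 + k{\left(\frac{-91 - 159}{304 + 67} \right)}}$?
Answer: $\frac{371}{285215446529382} \approx 1.3008 \cdot 10^{-12}$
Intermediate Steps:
$k{\left(x \right)} = - 3 x$
$L = - \frac{371}{359049711}$ ($L = \frac{1}{-967791 - 3 \frac{-91 - 159}{304 + 67}} = \frac{1}{-967791 - 3 \left(- \frac{250}{371}\right)} = \frac{1}{-967791 - 3 \left(\left(-250\right) \frac{1}{371}\right)} = \frac{1}{-967791 - - \frac{750}{371}} = \frac{1}{-967791 + \frac{750}{371}} = \frac{1}{- \frac{359049711}{371}} = - \frac{371}{359049711} \approx -1.0333 \cdot 10^{-6}$)
$\frac{L}{-794362} = - \frac{371}{359049711 \left(-794362\right)} = \left(- \frac{371}{359049711}\right) \left(- \frac{1}{794362}\right) = \frac{371}{285215446529382}$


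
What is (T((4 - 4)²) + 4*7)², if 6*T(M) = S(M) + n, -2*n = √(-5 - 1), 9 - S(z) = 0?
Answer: (354 - I*√6)²/144 ≈ 870.21 - 12.043*I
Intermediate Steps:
S(z) = 9 (S(z) = 9 - 1*0 = 9 + 0 = 9)
n = -I*√6/2 (n = -√(-5 - 1)/2 = -I*√6/2 ≈ -1.2247*I)
T(M) = 3/2 - I*√6/12 (T(M) = (9 - I*√6/2)/6 = 3/2 - I*√6/12)
(T((4 - 4)²) + 4*7)² = ((3/2 - I*√6/12) + 4*7)² = ((3/2 - I*√6/12) + 28)² = (59/2 - I*√6/12)²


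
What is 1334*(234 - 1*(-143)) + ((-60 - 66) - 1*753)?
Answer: 502039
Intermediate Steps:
1334*(234 - 1*(-143)) + ((-60 - 66) - 1*753) = 1334*(234 + 143) + (-126 - 753) = 1334*377 - 879 = 502918 - 879 = 502039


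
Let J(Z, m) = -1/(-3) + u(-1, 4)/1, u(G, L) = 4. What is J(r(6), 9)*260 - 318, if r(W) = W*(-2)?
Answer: 2426/3 ≈ 808.67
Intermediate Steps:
r(W) = -2*W
J(Z, m) = 13/3 (J(Z, m) = -1/(-3) + 4/1 = -1*(-⅓) + 4*1 = ⅓ + 4 = 13/3)
J(r(6), 9)*260 - 318 = (13/3)*260 - 318 = 3380/3 - 318 = 2426/3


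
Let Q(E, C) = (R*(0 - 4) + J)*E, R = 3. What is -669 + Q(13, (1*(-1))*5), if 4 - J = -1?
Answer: -760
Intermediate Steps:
J = 5 (J = 4 - 1*(-1) = 4 + 1 = 5)
Q(E, C) = -7*E (Q(E, C) = (3*(0 - 4) + 5)*E = (3*(-4) + 5)*E = (-12 + 5)*E = -7*E)
-669 + Q(13, (1*(-1))*5) = -669 - 7*13 = -669 - 91 = -760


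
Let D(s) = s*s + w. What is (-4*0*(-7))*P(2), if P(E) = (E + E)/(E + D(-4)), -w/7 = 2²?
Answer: 0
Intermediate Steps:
w = -28 (w = -7*2² = -7*4 = -28)
D(s) = -28 + s² (D(s) = s*s - 28 = s² - 28 = -28 + s²)
P(E) = 2*E/(-12 + E) (P(E) = (E + E)/(E + (-28 + (-4)²)) = (2*E)/(E + (-28 + 16)) = (2*E)/(E - 12) = (2*E)/(-12 + E) = 2*E/(-12 + E))
(-4*0*(-7))*P(2) = (-4*0*(-7))*(2*2/(-12 + 2)) = (0*(-7))*(2*2/(-10)) = 0*(2*2*(-⅒)) = 0*(-⅖) = 0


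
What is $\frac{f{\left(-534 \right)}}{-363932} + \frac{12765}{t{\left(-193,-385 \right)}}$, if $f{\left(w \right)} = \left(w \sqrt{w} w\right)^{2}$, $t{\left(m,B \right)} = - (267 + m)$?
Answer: $\frac{21710791748577}{181966} \approx 1.1931 \cdot 10^{8}$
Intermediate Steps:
$t{\left(m,B \right)} = -267 - m$
$f{\left(w \right)} = w^{5}$ ($f{\left(w \right)} = \left(w^{\frac{3}{2}} w\right)^{2} = \left(w^{\frac{5}{2}}\right)^{2} = w^{5}$)
$\frac{f{\left(-534 \right)}}{-363932} + \frac{12765}{t{\left(-193,-385 \right)}} = \frac{\left(-534\right)^{5}}{-363932} + \frac{12765}{-267 - -193} = \left(-43421646275424\right) \left(- \frac{1}{363932}\right) + \frac{12765}{-267 + 193} = \frac{10855411568856}{90983} + \frac{12765}{-74} = \frac{10855411568856}{90983} + 12765 \left(- \frac{1}{74}\right) = \frac{10855411568856}{90983} - \frac{345}{2} = \frac{21710791748577}{181966}$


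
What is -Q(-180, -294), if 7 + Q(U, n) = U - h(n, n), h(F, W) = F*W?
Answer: 86623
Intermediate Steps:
Q(U, n) = -7 + U - n² (Q(U, n) = -7 + (U - n*n) = -7 + (U - n²) = -7 + U - n²)
-Q(-180, -294) = -(-7 - 180 - 1*(-294)²) = -(-7 - 180 - 1*86436) = -(-7 - 180 - 86436) = -1*(-86623) = 86623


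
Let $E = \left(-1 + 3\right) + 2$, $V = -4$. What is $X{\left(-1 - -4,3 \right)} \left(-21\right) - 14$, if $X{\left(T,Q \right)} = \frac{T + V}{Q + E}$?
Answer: $-11$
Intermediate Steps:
$E = 4$ ($E = 2 + 2 = 4$)
$X{\left(T,Q \right)} = \frac{-4 + T}{4 + Q}$ ($X{\left(T,Q \right)} = \frac{T - 4}{Q + 4} = \frac{-4 + T}{4 + Q}$)
$X{\left(-1 - -4,3 \right)} \left(-21\right) - 14 = \frac{-4 - -3}{4 + 3} \left(-21\right) - 14 = \frac{-4 + \left(-1 + 4\right)}{7} \left(-21\right) - 14 = \frac{-4 + 3}{7} \left(-21\right) - 14 = \frac{1}{7} \left(-1\right) \left(-21\right) - 14 = \left(- \frac{1}{7}\right) \left(-21\right) - 14 = 3 - 14 = -11$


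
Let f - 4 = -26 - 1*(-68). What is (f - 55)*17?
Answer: -153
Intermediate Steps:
f = 46 (f = 4 + (-26 - 1*(-68)) = 4 + (-26 + 68) = 4 + 42 = 46)
(f - 55)*17 = (46 - 55)*17 = -9*17 = -153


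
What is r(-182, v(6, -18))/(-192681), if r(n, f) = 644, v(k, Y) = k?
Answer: -644/192681 ≈ -0.0033423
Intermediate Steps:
r(-182, v(6, -18))/(-192681) = 644/(-192681) = 644*(-1/192681) = -644/192681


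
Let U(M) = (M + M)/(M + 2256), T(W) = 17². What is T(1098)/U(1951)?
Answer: 1215823/3902 ≈ 311.59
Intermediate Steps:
T(W) = 289
U(M) = 2*M/(2256 + M) (U(M) = (2*M)/(2256 + M) = 2*M/(2256 + M))
T(1098)/U(1951) = 289/((2*1951/(2256 + 1951))) = 289/((2*1951/4207)) = 289/((2*1951*(1/4207))) = 289/(3902/4207) = 289*(4207/3902) = 1215823/3902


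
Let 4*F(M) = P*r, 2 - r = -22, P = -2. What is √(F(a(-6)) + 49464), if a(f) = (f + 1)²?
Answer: 2*√12363 ≈ 222.38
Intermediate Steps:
a(f) = (1 + f)²
r = 24 (r = 2 - 1*(-22) = 2 + 22 = 24)
F(M) = -12 (F(M) = (-2*24)/4 = (¼)*(-48) = -12)
√(F(a(-6)) + 49464) = √(-12 + 49464) = √49452 = 2*√12363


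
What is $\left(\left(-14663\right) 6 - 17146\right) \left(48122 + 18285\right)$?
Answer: $-6980969468$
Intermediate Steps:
$\left(\left(-14663\right) 6 - 17146\right) \left(48122 + 18285\right) = \left(-87978 - 17146\right) 66407 = \left(-105124\right) 66407 = -6980969468$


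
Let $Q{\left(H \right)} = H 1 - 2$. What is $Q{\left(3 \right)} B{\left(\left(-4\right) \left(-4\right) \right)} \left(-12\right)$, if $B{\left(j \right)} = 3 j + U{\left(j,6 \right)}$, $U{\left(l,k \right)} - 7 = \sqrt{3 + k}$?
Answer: $-696$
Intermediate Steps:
$U{\left(l,k \right)} = 7 + \sqrt{3 + k}$
$Q{\left(H \right)} = -2 + H$ ($Q{\left(H \right)} = H - 2 = -2 + H$)
$B{\left(j \right)} = 10 + 3 j$ ($B{\left(j \right)} = 3 j + \left(7 + \sqrt{3 + 6}\right) = 3 j + \left(7 + \sqrt{9}\right) = 3 j + \left(7 + 3\right) = 3 j + 10 = 10 + 3 j$)
$Q{\left(3 \right)} B{\left(\left(-4\right) \left(-4\right) \right)} \left(-12\right) = \left(-2 + 3\right) \left(10 + 3 \left(\left(-4\right) \left(-4\right)\right)\right) \left(-12\right) = 1 \left(10 + 3 \cdot 16\right) \left(-12\right) = 1 \left(10 + 48\right) \left(-12\right) = 1 \cdot 58 \left(-12\right) = 58 \left(-12\right) = -696$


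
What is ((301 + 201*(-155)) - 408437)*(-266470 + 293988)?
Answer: -12088409738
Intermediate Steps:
((301 + 201*(-155)) - 408437)*(-266470 + 293988) = ((301 - 31155) - 408437)*27518 = (-30854 - 408437)*27518 = -439291*27518 = -12088409738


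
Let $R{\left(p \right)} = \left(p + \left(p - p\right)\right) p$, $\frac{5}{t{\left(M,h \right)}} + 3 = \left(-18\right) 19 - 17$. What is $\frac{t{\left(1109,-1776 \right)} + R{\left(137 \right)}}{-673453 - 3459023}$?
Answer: $- \frac{2264791}{498652104} \approx -0.0045418$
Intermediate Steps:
$t{\left(M,h \right)} = - \frac{5}{362}$ ($t{\left(M,h \right)} = \frac{5}{-3 - 359} = \frac{5}{-362} = 5 \left(- \frac{1}{362}\right) = - \frac{5}{362}$)
$R{\left(p \right)} = p^{2}$ ($R{\left(p \right)} = \left(p + 0\right) p = p p = p^{2}$)
$\frac{t{\left(1109,-1776 \right)} + R{\left(137 \right)}}{-673453 - 3459023} = \frac{- \frac{5}{362} + 137^{2}}{-673453 - 3459023} = \frac{- \frac{5}{362} + 18769}{-4132476} = \frac{6794373}{362} \left(- \frac{1}{4132476}\right) = - \frac{2264791}{498652104}$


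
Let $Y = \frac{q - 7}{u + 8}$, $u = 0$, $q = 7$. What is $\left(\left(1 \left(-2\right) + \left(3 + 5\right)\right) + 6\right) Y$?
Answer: $0$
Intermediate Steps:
$Y = 0$ ($Y = \frac{7 - 7}{0 + 8} = \frac{0}{8} = 0 \cdot \frac{1}{8} = 0$)
$\left(\left(1 \left(-2\right) + \left(3 + 5\right)\right) + 6\right) Y = \left(\left(1 \left(-2\right) + \left(3 + 5\right)\right) + 6\right) 0 = \left(\left(-2 + 8\right) + 6\right) 0 = \left(6 + 6\right) 0 = 12 \cdot 0 = 0$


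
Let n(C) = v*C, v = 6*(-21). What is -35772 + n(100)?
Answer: -48372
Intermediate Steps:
v = -126
n(C) = -126*C
-35772 + n(100) = -35772 - 126*100 = -35772 - 12600 = -48372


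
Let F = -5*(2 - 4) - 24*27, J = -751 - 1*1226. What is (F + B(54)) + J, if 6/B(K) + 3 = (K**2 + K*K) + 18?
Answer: -5096633/1949 ≈ -2615.0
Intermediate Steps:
B(K) = 6/(15 + 2*K**2) (B(K) = 6/(-3 + ((K**2 + K*K) + 18)) = 6/(-3 + ((K**2 + K**2) + 18)) = 6/(-3 + (2*K**2 + 18)) = 6/(-3 + (18 + 2*K**2)) = 6/(15 + 2*K**2))
J = -1977 (J = -751 - 1226 = -1977)
F = -638 (F = -5*(-2) - 648 = 10 - 648 = -638)
(F + B(54)) + J = (-638 + 6/(15 + 2*54**2)) - 1977 = (-638 + 6/(15 + 2*2916)) - 1977 = (-638 + 6/(15 + 5832)) - 1977 = (-638 + 6/5847) - 1977 = (-638 + 6*(1/5847)) - 1977 = (-638 + 2/1949) - 1977 = -1243460/1949 - 1977 = -5096633/1949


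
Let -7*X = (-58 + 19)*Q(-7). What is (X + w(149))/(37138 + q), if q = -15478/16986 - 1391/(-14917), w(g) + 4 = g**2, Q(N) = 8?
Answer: 2817786485853/4704912599278 ≈ 0.59890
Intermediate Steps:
w(g) = -4 + g**2
q = -103628900/126690081 (q = -15478*1/16986 - 1391*(-1/14917) = -7739/8493 + 1391/14917 = -103628900/126690081 ≈ -0.81797)
X = 312/7 (X = -(-58 + 19)*8/7 = -(-39)*8/7 = -1/7*(-312) = 312/7 ≈ 44.571)
(X + w(149))/(37138 + q) = (312/7 + (-4 + 149**2))/(37138 - 103628900/126690081) = (312/7 + (-4 + 22201))/(4704912599278/126690081) = (312/7 + 22197)*(126690081/4704912599278) = (155691/7)*(126690081/4704912599278) = 2817786485853/4704912599278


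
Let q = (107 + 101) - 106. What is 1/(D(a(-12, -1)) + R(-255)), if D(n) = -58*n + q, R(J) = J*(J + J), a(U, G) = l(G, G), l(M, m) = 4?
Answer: 1/129920 ≈ 7.6970e-6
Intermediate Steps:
a(U, G) = 4
R(J) = 2*J² (R(J) = J*(2*J) = 2*J²)
q = 102 (q = 208 - 106 = 102)
D(n) = 102 - 58*n (D(n) = -58*n + 102 = 102 - 58*n)
1/(D(a(-12, -1)) + R(-255)) = 1/((102 - 58*4) + 2*(-255)²) = 1/((102 - 232) + 2*65025) = 1/(-130 + 130050) = 1/129920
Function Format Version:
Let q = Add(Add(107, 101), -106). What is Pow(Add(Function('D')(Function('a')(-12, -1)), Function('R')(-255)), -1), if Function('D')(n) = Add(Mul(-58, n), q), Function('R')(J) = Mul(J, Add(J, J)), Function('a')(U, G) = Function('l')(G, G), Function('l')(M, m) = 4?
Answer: Rational(1, 129920) ≈ 7.6970e-6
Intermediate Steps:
Function('a')(U, G) = 4
Function('R')(J) = Mul(2, Pow(J, 2)) (Function('R')(J) = Mul(J, Mul(2, J)) = Mul(2, Pow(J, 2)))
q = 102 (q = Add(208, -106) = 102)
Function('D')(n) = Add(102, Mul(-58, n)) (Function('D')(n) = Add(Mul(-58, n), 102) = Add(102, Mul(-58, n)))
Pow(Add(Function('D')(Function('a')(-12, -1)), Function('R')(-255)), -1) = Pow(Add(Add(102, Mul(-58, 4)), Mul(2, Pow(-255, 2))), -1) = Pow(Add(Add(102, -232), Mul(2, 65025)), -1) = Pow(Add(-130, 130050), -1) = Pow(129920, -1) = Rational(1, 129920)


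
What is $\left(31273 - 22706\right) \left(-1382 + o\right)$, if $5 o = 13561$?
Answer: $\frac{56979117}{5} \approx 1.1396 \cdot 10^{7}$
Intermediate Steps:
$o = \frac{13561}{5}$ ($o = \frac{1}{5} \cdot 13561 = \frac{13561}{5} \approx 2712.2$)
$\left(31273 - 22706\right) \left(-1382 + o\right) = \left(31273 - 22706\right) \left(-1382 + \frac{13561}{5}\right) = 8567 \cdot \frac{6651}{5} = \frac{56979117}{5}$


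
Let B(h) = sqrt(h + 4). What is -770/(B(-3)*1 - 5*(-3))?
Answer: -385/8 ≈ -48.125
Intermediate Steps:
B(h) = sqrt(4 + h)
-770/(B(-3)*1 - 5*(-3)) = -770/(sqrt(4 - 3)*1 - 5*(-3)) = -770/(sqrt(1)*1 + 15) = -770/(1*1 + 15) = -770/(1 + 15) = -770/16 = -770*1/16 = -385/8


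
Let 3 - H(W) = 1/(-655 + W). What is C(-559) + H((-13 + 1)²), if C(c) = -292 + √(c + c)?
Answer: -147678/511 + I*√1118 ≈ -289.0 + 33.437*I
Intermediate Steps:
H(W) = 3 - 1/(-655 + W)
C(c) = -292 + √2*√c (C(c) = -292 + √(2*c) = -292 + √2*√c)
C(-559) + H((-13 + 1)²) = (-292 + √2*√(-559)) + (-1966 + 3*(-13 + 1)²)/(-655 + (-13 + 1)²) = (-292 + √2*(I*√559)) + (-1966 + 3*(-12)²)/(-655 + (-12)²) = (-292 + I*√1118) + (-1966 + 3*144)/(-655 + 144) = (-292 + I*√1118) + (-1966 + 432)/(-511) = (-292 + I*√1118) - 1/511*(-1534) = (-292 + I*√1118) + 1534/511 = -147678/511 + I*√1118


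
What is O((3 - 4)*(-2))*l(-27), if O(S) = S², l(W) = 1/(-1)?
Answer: -4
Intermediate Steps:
l(W) = -1
O((3 - 4)*(-2))*l(-27) = ((3 - 4)*(-2))²*(-1) = (-1*(-2))²*(-1) = 2²*(-1) = 4*(-1) = -4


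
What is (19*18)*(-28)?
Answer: -9576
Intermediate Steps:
(19*18)*(-28) = 342*(-28) = -9576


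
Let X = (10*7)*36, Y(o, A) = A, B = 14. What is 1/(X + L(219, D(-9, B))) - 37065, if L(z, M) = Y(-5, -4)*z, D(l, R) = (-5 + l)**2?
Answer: -60934859/1644 ≈ -37065.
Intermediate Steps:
L(z, M) = -4*z
X = 2520 (X = 70*36 = 2520)
1/(X + L(219, D(-9, B))) - 37065 = 1/(2520 - 4*219) - 37065 = 1/(2520 - 876) - 37065 = 1/1644 - 37065 = -60934859/1644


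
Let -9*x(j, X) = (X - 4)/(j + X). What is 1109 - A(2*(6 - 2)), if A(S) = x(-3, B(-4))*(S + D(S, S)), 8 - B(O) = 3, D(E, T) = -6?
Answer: 9982/9 ≈ 1109.1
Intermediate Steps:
B(O) = 5 (B(O) = 8 - 1*3 = 8 - 3 = 5)
x(j, X) = -(-4 + X)/(9*(X + j)) (x(j, X) = -(X - 4)/(9*(j + X)) = -(-4 + X)/(9*(X + j)))
A(S) = ⅓ - S/18 (A(S) = ((4 - 1*5)/(9*(5 - 3)))*(S - 6) = ((⅑)*(4 - 5)/2)*(-6 + S) = ((⅑)*(½)*(-1))*(-6 + S) = -(-6 + S)/18 = ⅓ - S/18)
1109 - A(2*(6 - 2)) = 1109 - (⅓ - (6 - 2)/9) = 1109 - (⅓ - 4/9) = 1109 - 1*(-⅑) = 1109 + ⅑ = 9982/9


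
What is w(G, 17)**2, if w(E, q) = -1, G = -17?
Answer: 1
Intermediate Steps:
w(G, 17)**2 = (-1)**2 = 1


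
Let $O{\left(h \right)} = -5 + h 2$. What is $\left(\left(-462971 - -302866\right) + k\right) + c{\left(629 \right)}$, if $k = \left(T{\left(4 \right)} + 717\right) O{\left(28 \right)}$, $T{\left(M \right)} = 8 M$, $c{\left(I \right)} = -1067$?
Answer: $-122973$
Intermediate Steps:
$O{\left(h \right)} = -5 + 2 h$
$k = 38199$ ($k = \left(8 \cdot 4 + 717\right) \left(-5 + 2 \cdot 28\right) = \left(32 + 717\right) \left(-5 + 56\right) = 749 \cdot 51 = 38199$)
$\left(\left(-462971 - -302866\right) + k\right) + c{\left(629 \right)} = \left(\left(-462971 - -302866\right) + 38199\right) - 1067 = \left(\left(-462971 + 302866\right) + 38199\right) - 1067 = \left(-160105 + 38199\right) - 1067 = -121906 - 1067 = -122973$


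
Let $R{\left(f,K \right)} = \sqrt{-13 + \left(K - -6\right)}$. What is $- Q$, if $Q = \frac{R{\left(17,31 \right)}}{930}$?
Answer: $- \frac{\sqrt{6}}{465} \approx -0.0052677$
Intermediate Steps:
$R{\left(f,K \right)} = \sqrt{-7 + K}$ ($R{\left(f,K \right)} = \sqrt{-13 + \left(K + 6\right)} = \sqrt{-13 + \left(6 + K\right)} = \sqrt{-7 + K}$)
$Q = \frac{\sqrt{6}}{465}$ ($Q = \frac{\sqrt{-7 + 31}}{930} = \sqrt{24} \cdot \frac{1}{930} = 2 \sqrt{6} \cdot \frac{1}{930} = \frac{\sqrt{6}}{465} \approx 0.0052677$)
$- Q = - \frac{\sqrt{6}}{465}$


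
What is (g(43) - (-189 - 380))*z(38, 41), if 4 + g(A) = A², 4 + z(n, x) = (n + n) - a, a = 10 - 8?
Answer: 168980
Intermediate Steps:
a = 2
z(n, x) = -6 + 2*n (z(n, x) = -4 + ((n + n) - 1*2) = -4 + (2*n - 2) = -4 + (-2 + 2*n) = -6 + 2*n)
g(A) = -4 + A²
(g(43) - (-189 - 380))*z(38, 41) = ((-4 + 43²) - (-189 - 380))*(-6 + 2*38) = ((-4 + 1849) - 1*(-569))*(-6 + 76) = (1845 + 569)*70 = 2414*70 = 168980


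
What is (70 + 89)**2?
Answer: 25281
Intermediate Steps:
(70 + 89)**2 = 159**2 = 25281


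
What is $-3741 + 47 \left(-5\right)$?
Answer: $-3976$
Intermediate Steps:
$-3741 + 47 \left(-5\right) = -3741 - 235 = -3976$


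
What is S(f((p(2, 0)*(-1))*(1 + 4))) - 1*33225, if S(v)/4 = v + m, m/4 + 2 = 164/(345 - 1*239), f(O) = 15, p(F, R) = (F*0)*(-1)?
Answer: -1758129/53 ≈ -33172.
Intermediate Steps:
p(F, R) = 0 (p(F, R) = 0*(-1) = 0)
m = -96/53 (m = -8 + 4*(164/(345 - 1*239)) = -8 + 4*(164/(345 - 239)) = -8 + 4*(164/106) = -8 + 4*(164*(1/106)) = -8 + 4*(82/53) = -8 + 328/53 = -96/53 ≈ -1.8113)
S(v) = -384/53 + 4*v (S(v) = 4*(v - 96/53) = 4*(-96/53 + v) = -384/53 + 4*v)
S(f((p(2, 0)*(-1))*(1 + 4))) - 1*33225 = (-384/53 + 4*15) - 1*33225 = (-384/53 + 60) - 33225 = 2796/53 - 33225 = -1758129/53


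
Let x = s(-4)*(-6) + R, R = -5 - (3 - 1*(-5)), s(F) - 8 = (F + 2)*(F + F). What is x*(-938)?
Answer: 147266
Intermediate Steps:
s(F) = 8 + 2*F*(2 + F) (s(F) = 8 + (F + 2)*(F + F) = 8 + (2 + F)*(2*F) = 8 + 2*F*(2 + F))
R = -13 (R = -5 - (3 + 5) = -5 - 1*8 = -5 - 8 = -13)
x = -157 (x = (8 + 2*(-4)² + 4*(-4))*(-6) - 13 = (8 + 2*16 - 16)*(-6) - 13 = (8 + 32 - 16)*(-6) - 13 = 24*(-6) - 13 = -144 - 13 = -157)
x*(-938) = -157*(-938) = 147266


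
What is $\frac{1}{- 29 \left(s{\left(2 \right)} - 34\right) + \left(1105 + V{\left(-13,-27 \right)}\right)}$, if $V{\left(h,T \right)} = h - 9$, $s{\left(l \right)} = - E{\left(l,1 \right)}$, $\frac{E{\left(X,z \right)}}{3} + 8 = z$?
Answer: $\frac{1}{1460} \approx 0.00068493$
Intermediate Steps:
$E{\left(X,z \right)} = -24 + 3 z$
$s{\left(l \right)} = 21$ ($s{\left(l \right)} = - (-24 + 3 \cdot 1) = - (-24 + 3) = \left(-1\right) \left(-21\right) = 21$)
$V{\left(h,T \right)} = -9 + h$
$\frac{1}{- 29 \left(s{\left(2 \right)} - 34\right) + \left(1105 + V{\left(-13,-27 \right)}\right)} = \frac{1}{- 29 \left(21 - 34\right) + \left(1105 - 22\right)} = \frac{1}{\left(-29\right) \left(-13\right) + \left(1105 - 22\right)} = \frac{1}{377 + 1083} = \frac{1}{1460}$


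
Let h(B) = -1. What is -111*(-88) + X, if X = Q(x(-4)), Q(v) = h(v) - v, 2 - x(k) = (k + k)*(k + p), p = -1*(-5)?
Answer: 9757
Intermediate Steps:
p = 5
x(k) = 2 - 2*k*(5 + k) (x(k) = 2 - (k + k)*(k + 5) = 2 - 2*k*(5 + k))
Q(v) = -1 - v
X = -11 (X = -1 - (2 - 10*(-4) - 2*(-4)**2) = -1 - (2 + 40 - 2*16) = -1 - (2 + 40 - 32) = -1 - 1*10 = -1 - 10 = -11)
-111*(-88) + X = -111*(-88) - 11 = 9768 - 11 = 9757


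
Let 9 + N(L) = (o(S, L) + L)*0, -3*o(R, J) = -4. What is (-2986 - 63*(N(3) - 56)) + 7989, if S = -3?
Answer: 9098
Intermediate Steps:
o(R, J) = 4/3 (o(R, J) = -⅓*(-4) = 4/3)
N(L) = -9 (N(L) = -9 + (4/3 + L)*0 = -9 + 0 = -9)
(-2986 - 63*(N(3) - 56)) + 7989 = (-2986 - 63*(-9 - 56)) + 7989 = (-2986 - 63*(-65)) + 7989 = (-2986 + 4095) + 7989 = 1109 + 7989 = 9098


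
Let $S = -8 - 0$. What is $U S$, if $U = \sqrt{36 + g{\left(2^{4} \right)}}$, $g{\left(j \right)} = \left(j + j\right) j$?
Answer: $- 16 \sqrt{137} \approx -187.28$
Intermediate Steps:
$g{\left(j \right)} = 2 j^{2}$ ($g{\left(j \right)} = 2 j j = 2 j^{2}$)
$U = 2 \sqrt{137}$ ($U = \sqrt{36 + 2 \left(2^{4}\right)^{2}} = \sqrt{36 + 2 \cdot 16^{2}} = \sqrt{36 + 2 \cdot 256} = \sqrt{36 + 512} = \sqrt{548} = 2 \sqrt{137} \approx 23.409$)
$S = -8$ ($S = -8 + 0 = -8$)
$U S = 2 \sqrt{137} \left(-8\right) = - 16 \sqrt{137}$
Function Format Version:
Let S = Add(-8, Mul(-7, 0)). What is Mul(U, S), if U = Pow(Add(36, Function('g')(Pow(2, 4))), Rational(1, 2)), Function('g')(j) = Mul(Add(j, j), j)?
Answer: Mul(-16, Pow(137, Rational(1, 2))) ≈ -187.28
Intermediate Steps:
Function('g')(j) = Mul(2, Pow(j, 2)) (Function('g')(j) = Mul(Mul(2, j), j) = Mul(2, Pow(j, 2)))
U = Mul(2, Pow(137, Rational(1, 2))) (U = Pow(Add(36, Mul(2, Pow(Pow(2, 4), 2))), Rational(1, 2)) = Pow(Add(36, Mul(2, Pow(16, 2))), Rational(1, 2)) = Pow(Add(36, Mul(2, 256)), Rational(1, 2)) = Pow(Add(36, 512), Rational(1, 2)) = Pow(548, Rational(1, 2)) = Mul(2, Pow(137, Rational(1, 2))) ≈ 23.409)
S = -8 (S = Add(-8, 0) = -8)
Mul(U, S) = Mul(Mul(2, Pow(137, Rational(1, 2))), -8) = Mul(-16, Pow(137, Rational(1, 2)))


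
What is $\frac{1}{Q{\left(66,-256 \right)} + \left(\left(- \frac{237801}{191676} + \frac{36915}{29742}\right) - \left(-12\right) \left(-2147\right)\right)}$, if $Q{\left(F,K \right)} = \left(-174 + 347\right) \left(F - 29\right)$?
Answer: $- \frac{316712644}{6132506756761} \approx -5.1645 \cdot 10^{-5}$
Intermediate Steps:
$Q{\left(F,K \right)} = -5017 + 173 F$ ($Q{\left(F,K \right)} = 173 \left(-29 + F\right) = -5017 + 173 F$)
$\frac{1}{Q{\left(66,-256 \right)} + \left(\left(- \frac{237801}{191676} + \frac{36915}{29742}\right) - \left(-12\right) \left(-2147\right)\right)} = \frac{1}{\left(-5017 + 173 \cdot 66\right) + \left(\left(- \frac{237801}{191676} + \frac{36915}{29742}\right) - \left(-12\right) \left(-2147\right)\right)} = \frac{1}{\left(-5017 + 11418\right) + \left(\left(\left(-237801\right) \frac{1}{191676} + 36915 \cdot \frac{1}{29742}\right) - 25764\right)} = \frac{1}{6401 + \left(\left(- \frac{79267}{63892} + \frac{12305}{9914}\right) - 25764\right)} = \frac{1}{6401 + \left(\frac{169011}{316712644} - 25764\right)} = \frac{1}{6401 - \frac{8159784391005}{316712644}} = \frac{1}{- \frac{6132506756761}{316712644}} = - \frac{316712644}{6132506756761}$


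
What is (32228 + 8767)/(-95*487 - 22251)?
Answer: -40995/68516 ≈ -0.59833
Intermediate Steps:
(32228 + 8767)/(-95*487 - 22251) = 40995/(-46265 - 22251) = 40995/(-68516) = 40995*(-1/68516) = -40995/68516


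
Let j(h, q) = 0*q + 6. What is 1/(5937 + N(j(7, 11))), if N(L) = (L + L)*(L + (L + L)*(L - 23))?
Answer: 1/3561 ≈ 0.00028082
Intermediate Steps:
j(h, q) = 6 (j(h, q) = 0 + 6 = 6)
N(L) = 2*L*(L + 2*L*(-23 + L)) (N(L) = (2*L)*(L + (2*L)*(-23 + L)) = (2*L)*(L + 2*L*(-23 + L)) = 2*L*(L + 2*L*(-23 + L)))
1/(5937 + N(j(7, 11))) = 1/(5937 + 6**2*(-90 + 4*6)) = 1/(5937 + 36*(-90 + 24)) = 1/(5937 + 36*(-66)) = 1/(5937 - 2376) = 1/3561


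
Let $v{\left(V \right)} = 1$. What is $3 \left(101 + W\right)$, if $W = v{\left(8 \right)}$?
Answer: $306$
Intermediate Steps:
$W = 1$
$3 \left(101 + W\right) = 3 \left(101 + 1\right) = 3 \cdot 102 = 306$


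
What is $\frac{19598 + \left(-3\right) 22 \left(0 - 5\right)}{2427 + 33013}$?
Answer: $\frac{2491}{4430} \approx 0.5623$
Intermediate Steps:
$\frac{19598 + \left(-3\right) 22 \left(0 - 5\right)}{2427 + 33013} = \frac{19598 - -330}{35440} = \left(19598 + 330\right) \frac{1}{35440} = 19928 \cdot \frac{1}{35440} = \frac{2491}{4430}$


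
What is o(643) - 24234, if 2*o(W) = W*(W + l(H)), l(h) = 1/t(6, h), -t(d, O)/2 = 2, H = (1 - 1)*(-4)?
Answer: 1459281/8 ≈ 1.8241e+5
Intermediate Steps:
H = 0 (H = 0*(-4) = 0)
t(d, O) = -4 (t(d, O) = -2*2 = -4)
l(h) = -¼ (l(h) = 1/(-4) = -¼)
o(W) = W*(-¼ + W)/2 (o(W) = (W*(W - ¼))/2 = (W*(-¼ + W))/2 = W*(-¼ + W)/2)
o(643) - 24234 = (⅛)*643*(-1 + 4*643) - 24234 = (⅛)*643*(-1 + 2572) - 24234 = (⅛)*643*2571 - 24234 = 1653153/8 - 24234 = 1459281/8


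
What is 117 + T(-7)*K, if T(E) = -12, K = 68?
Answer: -699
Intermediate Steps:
117 + T(-7)*K = 117 - 12*68 = 117 - 816 = -699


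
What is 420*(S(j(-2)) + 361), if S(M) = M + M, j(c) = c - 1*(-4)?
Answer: 153300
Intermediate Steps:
j(c) = 4 + c (j(c) = c + 4 = 4 + c)
S(M) = 2*M
420*(S(j(-2)) + 361) = 420*(2*(4 - 2) + 361) = 420*(2*2 + 361) = 420*(4 + 361) = 420*365 = 153300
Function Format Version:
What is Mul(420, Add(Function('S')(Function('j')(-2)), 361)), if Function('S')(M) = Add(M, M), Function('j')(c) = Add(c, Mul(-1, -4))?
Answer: 153300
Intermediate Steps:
Function('j')(c) = Add(4, c) (Function('j')(c) = Add(c, 4) = Add(4, c))
Function('S')(M) = Mul(2, M)
Mul(420, Add(Function('S')(Function('j')(-2)), 361)) = Mul(420, Add(Mul(2, Add(4, -2)), 361)) = Mul(420, Add(Mul(2, 2), 361)) = Mul(420, Add(4, 361)) = Mul(420, 365) = 153300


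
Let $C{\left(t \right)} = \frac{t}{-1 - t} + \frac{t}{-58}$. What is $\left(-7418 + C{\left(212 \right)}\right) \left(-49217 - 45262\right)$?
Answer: $\frac{1443944980016}{2059} \approx 7.0128 \cdot 10^{8}$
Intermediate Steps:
$C{\left(t \right)} = - \frac{t}{58} + \frac{t}{-1 - t}$ ($C{\left(t \right)} = \frac{t}{-1 - t} + t \left(- \frac{1}{58}\right) = \frac{t}{-1 - t} - \frac{t}{58} = - \frac{t}{58} + \frac{t}{-1 - t}$)
$\left(-7418 + C{\left(212 \right)}\right) \left(-49217 - 45262\right) = \left(-7418 - \frac{212 \left(59 + 212\right)}{58 + 58 \cdot 212}\right) \left(-49217 - 45262\right) = \left(-7418 - 212 \frac{1}{58 + 12296} \cdot 271\right) \left(-94479\right) = \left(-7418 - 212 \cdot \frac{1}{12354} \cdot 271\right) \left(-94479\right) = \left(-7418 - \frac{28726}{6177}\right) \left(-94479\right) = \left(- \frac{45849712}{6177}\right) \left(-94479\right) = \frac{1443944980016}{2059}$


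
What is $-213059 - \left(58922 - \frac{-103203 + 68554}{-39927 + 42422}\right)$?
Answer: $- \frac{678627244}{2495} \approx -2.72 \cdot 10^{5}$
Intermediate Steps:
$-213059 - \left(58922 - \frac{-103203 + 68554}{-39927 + 42422}\right) = -213059 - \left(58922 - - \frac{34649}{2495}\right) = -213059 - \left(58922 + \frac{34649}{2495}\right) = -213059 - \frac{147045039}{2495} = - \frac{678627244}{2495}$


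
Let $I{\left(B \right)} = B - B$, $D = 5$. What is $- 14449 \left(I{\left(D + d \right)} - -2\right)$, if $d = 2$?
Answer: $-28898$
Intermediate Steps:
$I{\left(B \right)} = 0$
$- 14449 \left(I{\left(D + d \right)} - -2\right) = - 14449 \left(0 - -2\right) = - 14449 \left(0 + 2\right) = \left(-14449\right) 2 = -28898$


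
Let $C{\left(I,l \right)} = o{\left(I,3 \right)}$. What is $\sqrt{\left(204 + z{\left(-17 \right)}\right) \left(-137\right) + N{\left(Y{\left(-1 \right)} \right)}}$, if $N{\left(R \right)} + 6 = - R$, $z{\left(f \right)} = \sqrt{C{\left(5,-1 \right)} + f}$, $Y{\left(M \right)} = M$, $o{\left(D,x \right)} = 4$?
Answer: $\sqrt{-27953 - 137 i \sqrt{13}} \approx 1.477 - 167.2 i$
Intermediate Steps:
$C{\left(I,l \right)} = 4$
$z{\left(f \right)} = \sqrt{4 + f}$
$N{\left(R \right)} = -6 - R$
$\sqrt{\left(204 + z{\left(-17 \right)}\right) \left(-137\right) + N{\left(Y{\left(-1 \right)} \right)}} = \sqrt{\left(204 + \sqrt{4 - 17}\right) \left(-137\right) - 5} = \sqrt{\left(204 + \sqrt{-13}\right) \left(-137\right) + \left(-6 + 1\right)} = \sqrt{\left(204 + i \sqrt{13}\right) \left(-137\right) - 5} = \sqrt{\left(-27948 - 137 i \sqrt{13}\right) - 5} = \sqrt{-27953 - 137 i \sqrt{13}}$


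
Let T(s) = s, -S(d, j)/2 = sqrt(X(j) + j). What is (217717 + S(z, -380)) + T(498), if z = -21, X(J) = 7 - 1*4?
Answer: 218215 - 2*I*sqrt(377) ≈ 2.1822e+5 - 38.833*I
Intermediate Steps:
X(J) = 3 (X(J) = 7 - 4 = 3)
S(d, j) = -2*sqrt(3 + j)
(217717 + S(z, -380)) + T(498) = (217717 - 2*sqrt(3 - 380)) + 498 = (217717 - 2*I*sqrt(377)) + 498 = 218215 - 2*I*sqrt(377)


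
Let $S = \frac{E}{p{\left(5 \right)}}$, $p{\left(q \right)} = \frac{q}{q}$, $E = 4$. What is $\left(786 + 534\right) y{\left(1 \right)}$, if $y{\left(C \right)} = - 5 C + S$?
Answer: $-1320$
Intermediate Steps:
$p{\left(q \right)} = 1$
$S = 4$ ($S = \frac{4}{1} = 4 \cdot 1 = 4$)
$y{\left(C \right)} = 4 - 5 C$ ($y{\left(C \right)} = - 5 C + 4 = 4 - 5 C$)
$\left(786 + 534\right) y{\left(1 \right)} = \left(786 + 534\right) \left(4 - 5\right) = 1320 \left(4 - 5\right) = 1320 \left(-1\right) = -1320$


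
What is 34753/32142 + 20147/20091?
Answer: 149531933/71751658 ≈ 2.0840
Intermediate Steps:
34753/32142 + 20147/20091 = 149531933/71751658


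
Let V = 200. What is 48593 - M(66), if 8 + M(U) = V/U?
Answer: 1603733/33 ≈ 48598.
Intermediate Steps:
M(U) = -8 + 200/U
48593 - M(66) = 48593 - (-8 + 200/66) = 48593 - (-8 + 200*(1/66)) = 48593 - (-8 + 100/33) = 48593 - 1*(-164/33) = 48593 + 164/33 = 1603733/33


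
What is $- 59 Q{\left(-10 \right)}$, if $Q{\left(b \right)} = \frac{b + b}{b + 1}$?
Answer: $- \frac{1180}{9} \approx -131.11$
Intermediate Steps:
$Q{\left(b \right)} = \frac{2 b}{1 + b}$
$- 59 Q{\left(-10 \right)} = - 59 \cdot 2 \left(-10\right) \frac{1}{1 - 10} = - 59 \cdot 2 \left(-10\right) \frac{1}{-9} = - 59 \cdot 2 \left(-10\right) \left(- \frac{1}{9}\right) = \left(-59\right) \frac{20}{9} = - \frac{1180}{9}$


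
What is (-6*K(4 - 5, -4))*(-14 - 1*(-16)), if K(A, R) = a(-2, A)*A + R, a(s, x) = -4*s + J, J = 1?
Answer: 156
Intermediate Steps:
a(s, x) = 1 - 4*s (a(s, x) = -4*s + 1 = 1 - 4*s)
K(A, R) = R + 9*A (K(A, R) = (1 - 4*(-2))*A + R = (1 + 8)*A + R = 9*A + R = R + 9*A)
(-6*K(4 - 5, -4))*(-14 - 1*(-16)) = (-6*(-4 + 9*(4 - 5)))*(-14 - 1*(-16)) = (-6*(-4 + 9*(-1)))*(-14 + 16) = -6*(-4 - 9)*2 = -6*(-13)*2 = 78*2 = 156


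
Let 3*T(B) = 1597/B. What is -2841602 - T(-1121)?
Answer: -9556305929/3363 ≈ -2.8416e+6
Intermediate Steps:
T(B) = 1597/(3*B) (T(B) = (1597/B)/3 = 1597/(3*B))
-2841602 - T(-1121) = -2841602 - 1597/(3*(-1121)) = -2841602 - 1597*(-1)/(3*1121) = -2841602 - 1*(-1597/3363) = -2841602 + 1597/3363 = -9556305929/3363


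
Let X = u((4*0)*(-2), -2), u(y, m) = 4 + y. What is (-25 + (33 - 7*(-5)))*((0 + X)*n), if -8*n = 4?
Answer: -86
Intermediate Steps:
X = 4 (X = 4 + (4*0)*(-2) = 4 + 0*(-2) = 4 + 0 = 4)
n = -1/2 (n = -1/8*4 = -1/2 ≈ -0.50000)
(-25 + (33 - 7*(-5)))*((0 + X)*n) = (-25 + (33 - 7*(-5)))*((0 + 4)*(-1/2)) = (-25 + (33 - 1*(-35)))*(4*(-1/2)) = (-25 + (33 + 35))*(-2) = (-25 + 68)*(-2) = 43*(-2) = -86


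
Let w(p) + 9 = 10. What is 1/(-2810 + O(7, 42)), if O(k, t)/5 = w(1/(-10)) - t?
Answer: -1/3015 ≈ -0.00033167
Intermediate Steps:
w(p) = 1 (w(p) = -9 + 10 = 1)
O(k, t) = 5 - 5*t (O(k, t) = 5*(1 - t) = 5 - 5*t)
1/(-2810 + O(7, 42)) = 1/(-2810 + (5 - 5*42)) = 1/(-2810 + (5 - 210)) = 1/(-2810 - 205) = 1/(-3015) = -1/3015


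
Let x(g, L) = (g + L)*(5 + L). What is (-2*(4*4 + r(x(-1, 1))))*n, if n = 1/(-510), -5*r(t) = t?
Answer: 16/255 ≈ 0.062745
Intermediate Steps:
x(g, L) = (5 + L)*(L + g) (x(g, L) = (L + g)*(5 + L) = (5 + L)*(L + g))
r(t) = -t/5
n = -1/510 ≈ -0.0019608
(-2*(4*4 + r(x(-1, 1))))*n = -2*(4*4 - (1**2 + 5*1 + 5*(-1) + 1*(-1))/5)*(-1/510) = -2*(16 - (1 + 5 - 5 - 1)/5)*(-1/510) = -2*(16 - 1/5*0)*(-1/510) = -2*(16 + 0)*(-1/510) = -2*16*(-1/510) = -32*(-1/510) = 16/255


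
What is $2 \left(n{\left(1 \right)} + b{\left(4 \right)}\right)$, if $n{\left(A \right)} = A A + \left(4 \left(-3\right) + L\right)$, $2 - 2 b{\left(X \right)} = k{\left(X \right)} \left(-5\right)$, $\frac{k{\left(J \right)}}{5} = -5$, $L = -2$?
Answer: $-149$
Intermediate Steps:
$k{\left(J \right)} = -25$ ($k{\left(J \right)} = 5 \left(-5\right) = -25$)
$b{\left(X \right)} = - \frac{123}{2}$ ($b{\left(X \right)} = 1 - \frac{\left(-25\right) \left(-5\right)}{2} = 1 - \frac{125}{2} = - \frac{123}{2}$)
$n{\left(A \right)} = -14 + A^{2}$ ($n{\left(A \right)} = A A + \left(4 \left(-3\right) - 2\right) = A^{2} - 14 = -14 + A^{2}$)
$2 \left(n{\left(1 \right)} + b{\left(4 \right)}\right) = 2 \left(\left(-14 + 1^{2}\right) - \frac{123}{2}\right) = 2 \left(\left(-14 + 1\right) - \frac{123}{2}\right) = 2 \left(-13 - \frac{123}{2}\right) = 2 \left(- \frac{149}{2}\right) = -149$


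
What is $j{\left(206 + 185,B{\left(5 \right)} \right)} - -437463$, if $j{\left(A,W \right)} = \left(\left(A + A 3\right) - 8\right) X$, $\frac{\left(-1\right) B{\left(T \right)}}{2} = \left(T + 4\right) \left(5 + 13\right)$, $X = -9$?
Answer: $423459$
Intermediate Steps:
$B{\left(T \right)} = -144 - 36 T$ ($B{\left(T \right)} = - 2 \left(T + 4\right) \left(5 + 13\right) = - 2 \left(4 + T\right) 18 = - 2 \left(72 + 18 T\right) = -144 - 36 T$)
$j{\left(A,W \right)} = 72 - 36 A$ ($j{\left(A,W \right)} = \left(\left(A + A 3\right) - 8\right) \left(-9\right) = \left(\left(A + 3 A\right) - 8\right) \left(-9\right) = \left(4 A - 8\right) \left(-9\right) = \left(-8 + 4 A\right) \left(-9\right) = 72 - 36 A$)
$j{\left(206 + 185,B{\left(5 \right)} \right)} - -437463 = \left(72 - 36 \left(206 + 185\right)\right) - -437463 = \left(72 - 14076\right) + 437463 = -14004 + 437463 = 423459$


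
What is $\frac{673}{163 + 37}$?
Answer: $\frac{673}{200} \approx 3.365$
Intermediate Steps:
$\frac{673}{163 + 37} = \frac{673}{200}$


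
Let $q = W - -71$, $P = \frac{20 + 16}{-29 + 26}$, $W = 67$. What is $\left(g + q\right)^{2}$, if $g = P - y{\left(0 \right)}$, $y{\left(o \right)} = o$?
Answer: $15876$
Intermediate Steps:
$P = -12$ ($P = \frac{36}{-3} = 36 \left(- \frac{1}{3}\right) = -12$)
$q = 138$ ($q = 67 - -71 = 67 + 71 = 138$)
$g = -12$ ($g = -12 - 0 = -12 + 0 = -12$)
$\left(g + q\right)^{2} = \left(-12 + 138\right)^{2} = 126^{2} = 15876$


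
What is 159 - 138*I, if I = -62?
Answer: 8715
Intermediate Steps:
159 - 138*I = 159 - 138*(-62) = 159 + 8556 = 8715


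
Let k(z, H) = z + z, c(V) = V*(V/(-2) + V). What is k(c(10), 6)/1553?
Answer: 100/1553 ≈ 0.064391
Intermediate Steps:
c(V) = V**2/2 (c(V) = V*(V*(-1/2) + V) = V*(-V/2 + V) = V*(V/2) = V**2/2)
k(z, H) = 2*z
k(c(10), 6)/1553 = (2*((1/2)*10**2))/1553 = (2*((1/2)*100))*(1/1553) = (2*50)*(1/1553) = 100*(1/1553) = 100/1553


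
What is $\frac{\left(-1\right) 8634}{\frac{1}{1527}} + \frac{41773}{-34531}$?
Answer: $- \frac{455260820431}{34531} \approx -1.3184 \cdot 10^{7}$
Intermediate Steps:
$\frac{\left(-1\right) 8634}{\frac{1}{1527}} + \frac{41773}{-34531} = - 8634 \frac{1}{\frac{1}{1527}} + 41773 \left(- \frac{1}{34531}\right) = \left(-8634\right) 1527 - \frac{41773}{34531} = -13184118 - \frac{41773}{34531} = - \frac{455260820431}{34531}$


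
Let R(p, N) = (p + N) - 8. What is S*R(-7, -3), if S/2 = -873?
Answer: 31428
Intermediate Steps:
S = -1746 (S = 2*(-873) = -1746)
R(p, N) = -8 + N + p (R(p, N) = (N + p) - 8 = -8 + N + p)
S*R(-7, -3) = -1746*(-8 - 3 - 7) = -1746*(-18) = 31428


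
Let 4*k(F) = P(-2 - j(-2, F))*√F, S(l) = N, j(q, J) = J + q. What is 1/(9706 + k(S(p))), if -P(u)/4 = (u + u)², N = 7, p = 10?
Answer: 4853/46968762 + 49*√7/23484381 ≈ 0.00010884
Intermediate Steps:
P(u) = -16*u² (P(u) = -4*(u + u)² = -4*4*u² = -16*u²)
S(l) = 7
k(F) = -4*F^(5/2) (k(F) = ((-16*(-2 - (F - 2))²)*√F)/4 = ((-16*(-2 - (-2 + F))²)*√F)/4 = ((-16*(-2 + (2 - F))²)*√F)/4 = ((-16*F²)*√F)/4 = (-16*F^(5/2))/4 = -4*F^(5/2))
1/(9706 + k(S(p))) = 1/(9706 - 196*√7)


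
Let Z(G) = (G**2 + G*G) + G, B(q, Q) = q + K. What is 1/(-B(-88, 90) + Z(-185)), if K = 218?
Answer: 1/68135 ≈ 1.4677e-5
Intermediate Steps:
B(q, Q) = 218 + q (B(q, Q) = q + 218 = 218 + q)
Z(G) = G + 2*G**2 (Z(G) = (G**2 + G**2) + G = 2*G**2 + G = G + 2*G**2)
1/(-B(-88, 90) + Z(-185)) = 1/(-(218 - 88) - 185*(1 + 2*(-185))) = 1/(-1*130 - 185*(1 - 370)) = 1/(-130 - 185*(-369)) = 1/(-130 + 68265) = 1/68135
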